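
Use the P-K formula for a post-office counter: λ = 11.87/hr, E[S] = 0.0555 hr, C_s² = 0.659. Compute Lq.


ρ = λ·E[S] = 11.87·0.0555 = 0.6588
Lq = ρ²(1+C_s²)/(2(1−ρ)) = 0.4340·(1+0.659)/(2·0.3412)
= 0.4340·1.6590/0.6824 = 1.05506

Final: 1.05506


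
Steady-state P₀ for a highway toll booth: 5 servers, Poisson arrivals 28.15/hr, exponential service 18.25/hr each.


a = λ/μ = 28.15/18.25 = 1.5425; ρ = a/c = 0.3085
Σ_{k=0}^{4} a^k/k! (terms k=0..4) = 1.00000 + 1.54247 + 1.18960 + 0.61164 + 0.23586 = 4.57956
Tail: a^5/(5!(1−ρ)) = 8.73127/(120·0.6915) = 0.10522
P₀ = 1/(4.57956 + 0.10522) = 1/4.68478 = 0.213457

Final: 0.213457


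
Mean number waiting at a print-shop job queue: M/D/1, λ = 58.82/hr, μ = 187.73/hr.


ρ = 58.82/187.73 = 0.3133
M/D/1: Lq = ρ²/(2(1−ρ)) = 0.09817/(2·0.6867) = 0.07148

Final: 0.07148


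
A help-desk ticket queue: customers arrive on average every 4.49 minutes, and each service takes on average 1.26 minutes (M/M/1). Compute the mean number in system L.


λ = 60/4.49 = 13.3630 /hr
μ = 60/1.26 = 47.6190 /hr
ρ = λ/μ = 13.3630/47.6190 = 0.2806
L = ρ/(1−ρ) = 0.2806/0.7194 = 0.3901

Final: 0.3901


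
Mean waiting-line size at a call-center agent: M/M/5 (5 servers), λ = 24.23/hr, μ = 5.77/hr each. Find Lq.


a = λ/μ = 4.1993; ρ = a/5 = 0.8399
P₀ = 0.009322
Lq = P₀·a^c·ρ / (c!·(1−ρ)²) = 0.009322·1305.83410·0.8399/(120·0.02564)
= 3.32239

Final: 3.32239


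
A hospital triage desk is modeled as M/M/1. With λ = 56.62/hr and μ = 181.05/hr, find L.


ρ = λ/μ = 56.62/181.05 = 0.3127
L = ρ/(1−ρ) = 0.3127/(1 − 0.3127) = 0.3127/0.6873 = 0.4550

Final: 0.4550


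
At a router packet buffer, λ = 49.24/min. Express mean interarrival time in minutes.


Mean interarrival time = 1/λ = 1/49.24 minute = 0.02031 minute
In minutes: 0.02031 × 1 = 0.02031 min

Final: 0.02031 min


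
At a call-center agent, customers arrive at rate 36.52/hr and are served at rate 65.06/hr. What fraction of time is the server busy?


ρ = λ/μ = 36.52/65.06 = 0.5613

Final: 0.5613


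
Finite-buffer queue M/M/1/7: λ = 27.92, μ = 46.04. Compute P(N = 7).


ρ = λ/μ = 27.92/46.04 = 0.6064
P_K = (1−ρ)ρ^K/(1−ρ^(K+1)) = (0.3936·0.030162)/(1 − 0.018291)
= 0.011871/0.981709 = 0.012092

Final: 0.012092


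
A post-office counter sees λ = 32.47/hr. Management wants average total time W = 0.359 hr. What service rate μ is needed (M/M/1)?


W = 1/(μ−λ) ⇒ μ − λ = 1/W = 1/0.359 = 2.7855
μ = λ + 1/W = 32.47 + 2.7855 = 35.2555 per hr

Final: 35.2555 /hr


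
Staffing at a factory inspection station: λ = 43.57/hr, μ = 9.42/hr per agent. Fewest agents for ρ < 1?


Stability requires cμ > λ ⇔ c > λ/μ.
λ/μ = 43.57/9.42 = 4.6253
Minimum integer c = ⌊4.6253⌋ + 1 = 5
Check: 5·9.42 = 47.10 > 43.57, while 4·9.42 = 37.68 ≤ 43.57

Final: 5 servers


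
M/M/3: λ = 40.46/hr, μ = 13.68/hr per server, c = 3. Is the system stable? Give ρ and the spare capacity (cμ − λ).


Total capacity cμ = 3·13.68 = 41.04/hr
ρ = λ/(cμ) = 40.46/41.04 = 0.9859
Stable ⇔ ρ < 1: YES
Spare capacity = cμ − λ = 41.04 − 40.46 = 0.58/hr

Final: ρ = 0.9859; stable; margin = 0.58/hr


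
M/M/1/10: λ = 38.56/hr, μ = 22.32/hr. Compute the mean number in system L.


ρ = 38.56/22.32 = 1.7276
L = ρ[1 − (K+1)ρ^K + Kρ^(K+1)] / [(1−ρ)(1−ρ^(K+1))]
Numerator: 1.7276·(1 − 11·236.825438 + 10·409.139288) = 2569.479902
Denominator: (-0.7276)·(-408.139288) = 296.961561
L = 2569.479902/296.961561 = 8.6526

Final: 8.6526


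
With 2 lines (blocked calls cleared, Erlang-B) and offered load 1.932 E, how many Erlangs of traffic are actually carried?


B(2,1.932) = 0.388952 (Erlang-B)
Carried load = a(1 − B) = 1.932·(1 − 0.388952) = 1.932·0.611048 = 1.1805 E

Final: 1.1805 Erlangs


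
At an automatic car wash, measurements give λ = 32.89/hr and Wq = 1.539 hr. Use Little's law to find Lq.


Lq = λWq = 32.89·1.539 = 50.6177

Final: 50.6177


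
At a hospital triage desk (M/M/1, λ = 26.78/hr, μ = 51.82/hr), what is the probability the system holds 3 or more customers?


ρ = 26.78/51.82 = 0.5168
P(N ≥ n) = ρ^n = 0.5168^3 = 0.138019

Final: 0.138019


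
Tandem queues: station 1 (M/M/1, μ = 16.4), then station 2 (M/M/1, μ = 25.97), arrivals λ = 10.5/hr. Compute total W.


Each node sees arrival rate λ = 10.5/hr (tandem ⇒ throughput preserved).
W₁ = 1/(μ₁−λ) = 1/(16.4−10.5) = 0.16949 hr
W₂ = 1/(μ₂−λ) = 1/(25.97−10.5) = 0.06464 hr
W_total = W₁ + W₂ = 0.16949 + 0.06464 = 0.23413 hr

Final: 0.23413 hr


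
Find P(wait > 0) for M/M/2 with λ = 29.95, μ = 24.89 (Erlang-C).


a = λ/μ = 1.2033; ρ = a/2 = 0.6016
P₀ = 0.248714 (from M/M/c formula)
C(c,a) = [a^c/(c!(1−ρ))]·P₀ = [1.44792/(2·0.3984)]·0.248714
= 1.81738·0.248714 = 0.452009

Final: 0.452009


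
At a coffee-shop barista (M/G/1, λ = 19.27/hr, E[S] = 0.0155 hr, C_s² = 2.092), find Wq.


ρ = λ·E[S] = 19.27·0.0155 = 0.2987
E[S²] = E[S]²(1+C_s²) = 0.0155²·(1+2.092) = 0.0007429
Wq = λ·E[S²]/(2(1−ρ)) = 19.27·0.0007429/(2·0.7013) = 0.01021 hr

Final: 0.01021 hr


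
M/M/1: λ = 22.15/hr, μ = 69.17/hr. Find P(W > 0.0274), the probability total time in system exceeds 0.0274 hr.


W ~ Exponential(μ−λ) for M/M/1.
μ − λ = 69.17 − 22.15 = 47.0200
P(W > t) = e^{−(μ−λ)t} = e^{−1.2883} = 0.275726

Final: 0.275726


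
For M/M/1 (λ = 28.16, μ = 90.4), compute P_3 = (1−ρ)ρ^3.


ρ = 28.16/90.4 = 0.3115
P_n = (1−ρ)·ρ^n = (1 − 0.3115)·0.3115^3 = 0.6885·0.030227 = 0.020811

Final: 0.020811


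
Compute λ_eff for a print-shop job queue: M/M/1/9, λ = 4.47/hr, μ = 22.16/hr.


ρ = 0.2017; P_K = (1−ρ)ρ^9/(1−ρ^10) = 0.0000004414
λ_eff = λ(1 − P_K) = 4.47·(1 − 0.0000004414) = 4.47·1.000000 = 4.4700 /hr

Final: 4.4700 /hr


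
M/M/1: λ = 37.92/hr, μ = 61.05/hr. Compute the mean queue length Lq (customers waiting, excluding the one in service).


ρ = 37.92/61.05 = 0.6211
Lq = ρ²/(1−ρ) = 0.3858/0.3789 = 1.0183

Final: 1.0183


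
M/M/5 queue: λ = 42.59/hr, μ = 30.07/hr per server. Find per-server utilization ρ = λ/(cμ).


ρ = λ/(cμ) = 42.59/(5·30.07) = 42.59/150.35 = 0.2833

Final: 0.2833


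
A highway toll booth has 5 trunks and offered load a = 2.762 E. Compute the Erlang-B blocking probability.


B(c,a) = (a^c/c!) / Σ_{k=0}^{c} a^k/k!
a^5/5! = 1.339483
Σ terms (k=0..5): 1.00000 + 2.76200 + 3.81432 + 3.51172 + 2.42484 + 1.33948 = 14.852366
B = 1.339483/14.852366 = 0.090186

Final: 0.090186


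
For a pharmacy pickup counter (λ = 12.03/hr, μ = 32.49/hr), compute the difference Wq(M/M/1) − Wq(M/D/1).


ρ = 12.03/32.49 = 0.3703
Wq(M/M/1) = ρ/(μ−λ) = 0.3703/20.46 = 0.01810 hr
Wq(M/D/1) = ρ/(2(μ−λ)) = 0.009049 hr
Savings = 0.01810 − 0.009049 = 0.009049 hr

Final: 0.009049 hr


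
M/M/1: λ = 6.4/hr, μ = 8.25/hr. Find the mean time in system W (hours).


W = 1/(μ−λ) = 1/(8.25 − 6.4) = 1/1.85 = 0.5405 hr

Final: 0.5405 hr


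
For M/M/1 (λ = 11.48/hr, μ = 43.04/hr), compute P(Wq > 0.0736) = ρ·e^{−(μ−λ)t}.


ρ = 11.48/43.04 = 0.2667
P(Wq > t) = ρ·e^{−(μ−λ)t} = 0.2667·e^{−2.3228}
= 0.2667·0.097997 = 0.026139

Final: 0.026139


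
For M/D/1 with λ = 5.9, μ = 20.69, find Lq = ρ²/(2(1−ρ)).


ρ = 5.9/20.69 = 0.2852
M/D/1: Lq = ρ²/(2(1−ρ)) = 0.08132/(2·0.7148) = 0.05688

Final: 0.05688


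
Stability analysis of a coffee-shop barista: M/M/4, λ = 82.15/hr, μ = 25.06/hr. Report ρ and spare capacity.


Total capacity cμ = 4·25.06 = 100.24/hr
ρ = λ/(cμ) = 82.15/100.24 = 0.8195
Stable ⇔ ρ < 1: YES
Spare capacity = cμ − λ = 100.24 − 82.15 = 18.09/hr

Final: ρ = 0.8195; stable; margin = 18.09/hr


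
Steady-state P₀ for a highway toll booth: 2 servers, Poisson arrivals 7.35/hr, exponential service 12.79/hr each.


a = λ/μ = 7.35/12.79 = 0.5747; ρ = a/c = 0.2873
Σ_{k=0}^{1} a^k/k! (terms k=0..1) = 1.00000 + 0.57467 = 1.57467
Tail: a^2/(2!(1−ρ)) = 0.33024/(2·0.7127) = 0.23170
P₀ = 1/(1.57467 + 0.23170) = 1/1.80636 = 0.553599

Final: 0.553599


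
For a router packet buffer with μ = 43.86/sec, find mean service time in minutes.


Mean service time = 1/μ = 1/43.86 second = 0.02280 second
In minutes: 0.02280 × 0.0166667 = 0.0003800 min

Final: 0.0003800 min


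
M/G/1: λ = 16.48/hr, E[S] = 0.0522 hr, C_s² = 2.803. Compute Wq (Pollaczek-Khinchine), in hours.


ρ = λ·E[S] = 16.48·0.0522 = 0.8603
E[S²] = E[S]²(1+C_s²) = 0.0522²·(1+2.803) = 0.010363
Wq = λ·E[S²]/(2(1−ρ)) = 16.48·0.010363/(2·0.1397) = 0.61103 hr

Final: 0.61103 hr


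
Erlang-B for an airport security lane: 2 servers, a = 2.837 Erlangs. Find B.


B(c,a) = (a^c/c!) / Σ_{k=0}^{c} a^k/k!
a^2/2! = 4.024285
Σ terms (k=0..2): 1.00000 + 2.83700 + 4.02428 = 7.861285
B = 4.024285/7.861285 = 0.511912

Final: 0.511912


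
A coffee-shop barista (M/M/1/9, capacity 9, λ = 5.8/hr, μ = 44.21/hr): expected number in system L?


ρ = 5.8/44.21 = 0.1312
L = ρ[1 − (K+1)ρ^K + Kρ^(K+1)] / [(1−ρ)(1−ρ^(K+1))]
Numerator: 0.1312·(1 − 10·0.00000001151 + 9·0.000000001510) = 0.131192
Denominator: (0.8688)·(1.000000) = 0.868808
L = 0.131192/0.868808 = 0.1510

Final: 0.1510


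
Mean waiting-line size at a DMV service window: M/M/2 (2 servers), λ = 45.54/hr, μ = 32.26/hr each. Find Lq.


a = λ/μ = 1.4117; ρ = a/2 = 0.7058
P₀ = 0.172451
Lq = P₀·a^c·ρ / (c!·(1−ρ)²) = 0.172451·1.99277·0.7058/(2·0.08654)
= 1.40149

Final: 1.40149


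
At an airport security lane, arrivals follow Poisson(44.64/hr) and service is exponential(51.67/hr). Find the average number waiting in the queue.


ρ = 44.64/51.67 = 0.8639
Lq = ρ²/(1−ρ) = 0.7464/0.1361 = 5.4860

Final: 5.4860


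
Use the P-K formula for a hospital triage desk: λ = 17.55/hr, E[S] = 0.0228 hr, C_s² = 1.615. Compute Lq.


ρ = λ·E[S] = 17.55·0.0228 = 0.4001
Lq = ρ²(1+C_s²)/(2(1−ρ)) = 0.1601·(1+1.615)/(2·0.5999)
= 0.1601·2.6150/1.1997 = 0.34899

Final: 0.34899


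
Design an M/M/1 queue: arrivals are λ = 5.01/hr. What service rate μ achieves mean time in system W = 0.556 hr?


W = 1/(μ−λ) ⇒ μ − λ = 1/W = 1/0.556 = 1.7986
μ = λ + 1/W = 5.01 + 1.7986 = 6.8086 per hr

Final: 6.8086 /hr


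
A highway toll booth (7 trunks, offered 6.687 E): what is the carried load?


B(7,6.687) = 0.229266 (Erlang-B)
Carried load = a(1 − B) = 6.687·(1 − 0.229266) = 6.687·0.770734 = 5.1539 E

Final: 5.1539 Erlangs


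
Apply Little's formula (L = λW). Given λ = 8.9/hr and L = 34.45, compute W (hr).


W = L/λ = 34.45/8.9 = 3.8708 hr

Final: 3.8708 hr


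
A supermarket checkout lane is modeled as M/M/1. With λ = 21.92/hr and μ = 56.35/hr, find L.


ρ = λ/μ = 21.92/56.35 = 0.3890
L = ρ/(1−ρ) = 0.3890/(1 − 0.3890) = 0.3890/0.6110 = 0.6367

Final: 0.6367


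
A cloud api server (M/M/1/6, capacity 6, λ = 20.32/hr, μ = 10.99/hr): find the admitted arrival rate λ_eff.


ρ = 1.8490; P_K = (1−ρ)ρ^6/(1−ρ^7) = 0.465454
λ_eff = λ(1 − P_K) = 20.32·(1 − 0.465454) = 20.32·0.534546 = 10.8620 /hr

Final: 10.8620 /hr


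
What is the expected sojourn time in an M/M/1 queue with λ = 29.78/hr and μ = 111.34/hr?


W = 1/(μ−λ) = 1/(111.34 − 29.78) = 1/81.56 = 0.01226 hr

Final: 0.01226 hr


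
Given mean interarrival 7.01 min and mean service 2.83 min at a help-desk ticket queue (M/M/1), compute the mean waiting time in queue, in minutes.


λ = 60/7.01 = 8.5592 /hr
μ = 60/2.83 = 21.2014 /hr
ρ = λ/μ = 8.5592/21.2014 = 0.4037
Wq = ρ/(μ−λ) = 0.4037/(21.2014−8.5592) = 0.03193 hr
In minutes: 0.03193·60 = 1.916 min

Final: 1.916 min


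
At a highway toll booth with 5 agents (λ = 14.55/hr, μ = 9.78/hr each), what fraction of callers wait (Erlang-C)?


a = λ/μ = 1.4877; ρ = a/5 = 0.2975
P₀ = 0.225541 (from M/M/c formula)
C(c,a) = [a^c/(c!(1−ρ))]·P₀ = [7.28821/(120·0.7025)]·0.225541
= 0.08646·0.225541 = 0.019501

Final: 0.019501


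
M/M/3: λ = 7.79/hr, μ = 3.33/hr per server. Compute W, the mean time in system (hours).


a = 2.3393; ρ = 0.7798; P₀ = 0.063434
Lq = P₀·a^c·ρ/(c!(1−ρ)²) = 2.17625
Wq = Lq/λ = 2.17625/7.79 = 0.27936 hr
W = Wq + 1/μ = 0.27936 + 0.30030 = 0.57966 hr

Final: 0.57966 hr


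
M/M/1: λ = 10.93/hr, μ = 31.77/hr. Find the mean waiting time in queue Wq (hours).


ρ = 10.93/31.77 = 0.3440
Wq = ρ/(μ−λ) = 0.3440/(31.77 − 10.93) = 0.3440/20.84 = 0.01651 hr

Final: 0.01651 hr


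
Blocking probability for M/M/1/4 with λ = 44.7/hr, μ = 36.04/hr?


ρ = λ/μ = 44.7/36.04 = 1.2403
P_K = (1−ρ)ρ^K/(1−ρ^(K+1)) = (-0.2403·2.366415)/(1 − 2.935038)
= -0.568623/-1.935038 = 0.293856

Final: 0.293856


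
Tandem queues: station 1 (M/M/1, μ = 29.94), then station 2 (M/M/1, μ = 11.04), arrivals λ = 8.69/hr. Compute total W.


Each node sees arrival rate λ = 8.69/hr (tandem ⇒ throughput preserved).
W₁ = 1/(μ₁−λ) = 1/(29.94−8.69) = 0.04706 hr
W₂ = 1/(μ₂−λ) = 1/(11.04−8.69) = 0.42553 hr
W_total = W₁ + W₂ = 0.04706 + 0.42553 = 0.47259 hr

Final: 0.47259 hr


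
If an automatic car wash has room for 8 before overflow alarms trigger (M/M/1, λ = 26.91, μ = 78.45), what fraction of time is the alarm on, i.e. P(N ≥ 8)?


ρ = 26.91/78.45 = 0.3430
P(N ≥ n) = ρ^n = 0.3430^8 = 0.0001917

Final: 0.0001917


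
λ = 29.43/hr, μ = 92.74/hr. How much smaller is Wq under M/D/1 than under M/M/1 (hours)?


ρ = 29.43/92.74 = 0.3173
Wq(M/M/1) = ρ/(μ−λ) = 0.3173/63.31 = 0.005012 hr
Wq(M/D/1) = ρ/(2(μ−λ)) = 0.002506 hr
Savings = 0.005012 − 0.002506 = 0.002506 hr

Final: 0.002506 hr


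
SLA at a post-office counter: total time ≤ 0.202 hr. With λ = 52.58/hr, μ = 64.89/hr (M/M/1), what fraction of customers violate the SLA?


W ~ Exponential(μ−λ) for M/M/1.
μ − λ = 64.89 − 52.58 = 12.3100
P(W > t) = e^{−(μ−λ)t} = e^{−2.4866} = 0.083191

Final: 0.083191


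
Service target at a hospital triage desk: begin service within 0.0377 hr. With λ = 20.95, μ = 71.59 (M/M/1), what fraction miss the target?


ρ = 20.95/71.59 = 0.2926
P(Wq > t) = ρ·e^{−(μ−λ)t} = 0.2926·e^{−1.9091}
= 0.2926·0.148210 = 0.043372

Final: 0.043372


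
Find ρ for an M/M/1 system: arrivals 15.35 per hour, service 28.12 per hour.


ρ = λ/μ = 15.35/28.12 = 0.5459

Final: 0.5459


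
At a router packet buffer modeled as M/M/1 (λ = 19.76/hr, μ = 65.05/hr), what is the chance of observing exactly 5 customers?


ρ = 19.76/65.05 = 0.3038
P_n = (1−ρ)·ρ^n = (1 − 0.3038)·0.3038^5 = 0.6962·0.002586 = 0.001801

Final: 0.001801


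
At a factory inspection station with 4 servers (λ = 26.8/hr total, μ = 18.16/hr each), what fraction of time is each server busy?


ρ = λ/(cμ) = 26.8/(4·18.16) = 26.8/72.64 = 0.3689

Final: 0.3689


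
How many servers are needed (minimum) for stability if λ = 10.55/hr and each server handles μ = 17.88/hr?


Stability requires cμ > λ ⇔ c > λ/μ.
λ/μ = 10.55/17.88 = 0.5900
Minimum integer c = ⌊0.5900⌋ + 1 = 1
Check: 1·17.88 = 17.88 > 10.55, while 0·17.88 = 0.00 ≤ 10.55

Final: 1 servers


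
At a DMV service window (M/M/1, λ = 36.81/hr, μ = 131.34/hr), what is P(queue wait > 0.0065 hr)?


ρ = 36.81/131.34 = 0.2803
P(Wq > t) = ρ·e^{−(μ−λ)t} = 0.2803·e^{−0.6144}
= 0.2803·0.540941 = 0.151607

Final: 0.151607


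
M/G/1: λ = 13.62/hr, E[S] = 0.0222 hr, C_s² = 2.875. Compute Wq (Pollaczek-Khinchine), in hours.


ρ = λ·E[S] = 13.62·0.0222 = 0.3024
E[S²] = E[S]²(1+C_s²) = 0.0222²·(1+2.875) = 0.001910
Wq = λ·E[S²]/(2(1−ρ)) = 13.62·0.001910/(2·0.6976) = 0.01864 hr

Final: 0.01864 hr


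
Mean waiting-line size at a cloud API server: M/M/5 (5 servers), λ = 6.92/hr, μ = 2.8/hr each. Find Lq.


a = λ/μ = 2.4714; ρ = a/5 = 0.4943
P₀ = 0.082542
Lq = P₀·a^c·ρ / (c!·(1−ρ)²) = 0.082542·92.20199·0.4943/(120·0.25575)
= 0.12257

Final: 0.12257


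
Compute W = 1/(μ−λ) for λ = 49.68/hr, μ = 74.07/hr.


W = 1/(μ−λ) = 1/(74.07 − 49.68) = 1/24.39 = 0.04100 hr

Final: 0.04100 hr


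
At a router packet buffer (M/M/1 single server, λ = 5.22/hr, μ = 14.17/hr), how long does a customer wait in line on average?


ρ = 5.22/14.17 = 0.3684
Wq = ρ/(μ−λ) = 0.3684/(14.17 − 5.22) = 0.3684/8.95 = 0.04116 hr

Final: 0.04116 hr


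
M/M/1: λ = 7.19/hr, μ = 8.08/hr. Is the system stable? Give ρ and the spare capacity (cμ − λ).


Total capacity cμ = 1·8.08 = 8.08/hr
ρ = λ/(cμ) = 7.19/8.08 = 0.8899
Stable ⇔ ρ < 1: YES
Spare capacity = cμ − λ = 8.08 − 7.19 = 0.89/hr

Final: ρ = 0.8899; stable; margin = 0.89/hr


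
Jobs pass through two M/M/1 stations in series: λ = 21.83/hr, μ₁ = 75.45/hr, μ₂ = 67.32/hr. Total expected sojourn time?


Each node sees arrival rate λ = 21.83/hr (tandem ⇒ throughput preserved).
W₁ = 1/(μ₁−λ) = 1/(75.45−21.83) = 0.01865 hr
W₂ = 1/(μ₂−λ) = 1/(67.32−21.83) = 0.02198 hr
W_total = W₁ + W₂ = 0.01865 + 0.02198 = 0.04063 hr

Final: 0.04063 hr


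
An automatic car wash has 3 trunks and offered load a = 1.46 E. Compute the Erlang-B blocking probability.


B(c,a) = (a^c/c!) / Σ_{k=0}^{c} a^k/k!
a^3/3! = 0.518689
Σ terms (k=0..3): 1.00000 + 1.46000 + 1.06580 + 0.51869 = 4.044489
B = 0.518689/4.044489 = 0.128246

Final: 0.128246


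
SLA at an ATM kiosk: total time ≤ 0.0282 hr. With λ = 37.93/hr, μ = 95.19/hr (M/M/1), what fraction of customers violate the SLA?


W ~ Exponential(μ−λ) for M/M/1.
μ − λ = 95.19 − 37.93 = 57.2600
P(W > t) = e^{−(μ−λ)t} = e^{−1.6147} = 0.198944

Final: 0.198944


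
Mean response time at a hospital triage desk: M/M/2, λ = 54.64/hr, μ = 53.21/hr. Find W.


a = 1.0269; ρ = 0.5134; P₀ = 0.321495
Lq = P₀·a^c·ρ/(c!(1−ρ)²) = 0.36761
Wq = Lq/λ = 0.36761/54.64 = 0.006728 hr
W = Wq + 1/μ = 0.006728 + 0.01879 = 0.02552 hr

Final: 0.02552 hr


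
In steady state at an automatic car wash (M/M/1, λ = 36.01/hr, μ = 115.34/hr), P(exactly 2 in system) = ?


ρ = 36.01/115.34 = 0.3122
P_n = (1−ρ)·ρ^n = (1 − 0.3122)·0.3122^2 = 0.6878·0.097473 = 0.067042

Final: 0.067042


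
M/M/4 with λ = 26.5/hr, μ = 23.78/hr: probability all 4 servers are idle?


a = λ/μ = 26.5/23.78 = 1.1144; ρ = a/c = 0.2786
Σ_{k=0}^{3} a^k/k! (terms k=0..3) = 1.00000 + 1.11438 + 0.62092 + 0.23065 = 2.96595
Tail: a^4/(4!(1−ρ)) = 1.54218/(24·0.7214) = 0.08907
P₀ = 1/(2.96595 + 0.08907) = 1/3.05503 = 0.327329

Final: 0.327329


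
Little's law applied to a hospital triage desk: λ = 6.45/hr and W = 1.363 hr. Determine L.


L = λW = 6.45·1.363 = 8.7913

Final: 8.7913


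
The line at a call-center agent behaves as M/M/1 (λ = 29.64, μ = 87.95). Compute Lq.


ρ = 29.64/87.95 = 0.3370
Lq = ρ²/(1−ρ) = 0.1136/0.6630 = 0.1713

Final: 0.1713


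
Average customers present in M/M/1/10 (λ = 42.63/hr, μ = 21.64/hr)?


ρ = 42.63/21.64 = 1.9700
L = ρ[1 − (K+1)ρ^K + Kρ^(K+1)] / [(1−ρ)(1−ρ^(K+1))]
Numerator: 1.9700·(1 − 11·880.198780 + 10·1733.959056) = 15086.772733
Denominator: (-0.9700)·(-1732.959056) = 1680.906220
L = 15086.772733/1680.906220 = 8.9754

Final: 8.9754


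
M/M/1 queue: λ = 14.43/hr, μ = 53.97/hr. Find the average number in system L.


ρ = λ/μ = 14.43/53.97 = 0.2674
L = ρ/(1−ρ) = 0.2674/(1 − 0.2674) = 0.2674/0.7326 = 0.3649

Final: 0.3649


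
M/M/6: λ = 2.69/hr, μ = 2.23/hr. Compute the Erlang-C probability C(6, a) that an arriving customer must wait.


a = λ/μ = 1.2063; ρ = a/6 = 0.2010
P₀ = 0.299290 (from M/M/c formula)
C(c,a) = [a^c/(c!(1−ρ))]·P₀ = [3.08095/(720·0.7990)]·0.299290
= 0.005356·0.299290 = 0.001603

Final: 0.001603


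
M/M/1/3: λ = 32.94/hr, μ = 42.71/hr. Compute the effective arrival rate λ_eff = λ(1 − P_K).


ρ = 0.7712; P_K = (1−ρ)ρ^3/(1−ρ^4) = 0.162402
λ_eff = λ(1 − P_K) = 32.94·(1 − 0.162402) = 32.94·0.837598 = 27.5905 /hr

Final: 27.5905 /hr


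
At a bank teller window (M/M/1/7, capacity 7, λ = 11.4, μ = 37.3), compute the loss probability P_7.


ρ = λ/μ = 11.4/37.3 = 0.3056
P_K = (1−ρ)ρ^K/(1−ρ^(K+1)) = (0.6944·0.0002491)/(1 − 0.00007613)
= 0.0001730/0.999924 = 0.0001730

Final: 0.0001730


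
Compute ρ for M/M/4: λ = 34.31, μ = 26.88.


ρ = λ/(cμ) = 34.31/(4·26.88) = 34.31/107.52 = 0.3191

Final: 0.3191


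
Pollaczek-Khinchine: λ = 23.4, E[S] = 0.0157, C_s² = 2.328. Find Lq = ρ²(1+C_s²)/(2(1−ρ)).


ρ = λ·E[S] = 23.4·0.0157 = 0.3674
Lq = ρ²(1+C_s²)/(2(1−ρ)) = 0.1350·(1+2.328)/(2·0.6326)
= 0.1350·3.3280/1.2652 = 0.35501

Final: 0.35501


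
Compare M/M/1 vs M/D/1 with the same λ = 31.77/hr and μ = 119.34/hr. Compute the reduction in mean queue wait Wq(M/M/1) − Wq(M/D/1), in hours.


ρ = 31.77/119.34 = 0.2662
Wq(M/M/1) = ρ/(μ−λ) = 0.2662/87.57 = 0.003040 hr
Wq(M/D/1) = ρ/(2(μ−λ)) = 0.001520 hr
Savings = 0.003040 − 0.001520 = 0.001520 hr

Final: 0.001520 hr


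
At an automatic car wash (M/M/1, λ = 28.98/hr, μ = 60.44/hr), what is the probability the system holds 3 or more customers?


ρ = 28.98/60.44 = 0.4795
P(N ≥ n) = ρ^n = 0.4795^3 = 0.110236

Final: 0.110236


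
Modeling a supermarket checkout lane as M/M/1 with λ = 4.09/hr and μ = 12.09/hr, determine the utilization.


ρ = λ/μ = 4.09/12.09 = 0.3383

Final: 0.3383


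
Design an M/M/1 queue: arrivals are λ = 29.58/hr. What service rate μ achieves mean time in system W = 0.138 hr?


W = 1/(μ−λ) ⇒ μ − λ = 1/W = 1/0.138 = 7.2464
μ = λ + 1/W = 29.58 + 7.2464 = 36.8264 per hr

Final: 36.8264 /hr


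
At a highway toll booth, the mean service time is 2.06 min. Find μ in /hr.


μ = 1/(service time) in consistent units.
1 hour = 60 min, so μ = 60/2.06 = 29.1262 per hour

Final: 29.1262 /hr


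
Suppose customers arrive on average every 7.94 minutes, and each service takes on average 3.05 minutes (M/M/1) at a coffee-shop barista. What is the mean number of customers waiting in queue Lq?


λ = 60/7.94 = 7.5567 /hr
μ = 60/3.05 = 19.6721 /hr
ρ = λ/μ = 7.5567/19.6721 = 0.3841
Lq = ρ²/(1−ρ) = 0.1476/0.6159 = 0.2396

Final: 0.2396


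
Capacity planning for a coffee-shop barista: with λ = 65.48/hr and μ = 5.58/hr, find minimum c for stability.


Stability requires cμ > λ ⇔ c > λ/μ.
λ/μ = 65.48/5.58 = 11.7348
Minimum integer c = ⌊11.7348⌋ + 1 = 12
Check: 12·5.58 = 66.96 > 65.48, while 11·5.58 = 61.38 ≤ 65.48

Final: 12 servers


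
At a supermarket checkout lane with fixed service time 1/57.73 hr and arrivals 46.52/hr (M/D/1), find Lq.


ρ = 46.52/57.73 = 0.8058
M/D/1: Lq = ρ²/(2(1−ρ)) = 0.6493/(2·0.1942) = 1.67202

Final: 1.67202


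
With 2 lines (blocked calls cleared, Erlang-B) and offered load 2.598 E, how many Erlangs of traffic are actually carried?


B(2,2.598) = 0.483995 (Erlang-B)
Carried load = a(1 − B) = 2.598·(1 − 0.483995) = 2.598·0.516005 = 1.3406 E

Final: 1.3406 Erlangs


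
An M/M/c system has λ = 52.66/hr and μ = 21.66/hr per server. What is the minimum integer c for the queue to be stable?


Stability requires cμ > λ ⇔ c > λ/μ.
λ/μ = 52.66/21.66 = 2.4312
Minimum integer c = ⌊2.4312⌋ + 1 = 3
Check: 3·21.66 = 64.98 > 52.66, while 2·21.66 = 43.32 ≤ 52.66

Final: 3 servers


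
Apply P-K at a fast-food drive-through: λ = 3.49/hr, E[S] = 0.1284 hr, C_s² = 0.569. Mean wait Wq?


ρ = λ·E[S] = 3.49·0.1284 = 0.4481
E[S²] = E[S]²(1+C_s²) = 0.1284²·(1+0.569) = 0.025867
Wq = λ·E[S²]/(2(1−ρ)) = 3.49·0.025867/(2·0.5519) = 0.08179 hr

Final: 0.08179 hr


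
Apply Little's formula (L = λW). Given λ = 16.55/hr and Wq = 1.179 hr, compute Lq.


Lq = λWq = 16.55·1.179 = 19.5125

Final: 19.5125


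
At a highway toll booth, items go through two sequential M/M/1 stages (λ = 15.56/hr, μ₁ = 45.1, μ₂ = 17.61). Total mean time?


Each node sees arrival rate λ = 15.56/hr (tandem ⇒ throughput preserved).
W₁ = 1/(μ₁−λ) = 1/(45.1−15.56) = 0.03385 hr
W₂ = 1/(μ₂−λ) = 1/(17.61−15.56) = 0.48780 hr
W_total = W₁ + W₂ = 0.03385 + 0.48780 = 0.52166 hr

Final: 0.52166 hr


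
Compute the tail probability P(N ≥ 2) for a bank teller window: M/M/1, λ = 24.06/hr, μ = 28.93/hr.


ρ = 24.06/28.93 = 0.8317
P(N ≥ n) = ρ^n = 0.8317^2 = 0.691663

Final: 0.691663


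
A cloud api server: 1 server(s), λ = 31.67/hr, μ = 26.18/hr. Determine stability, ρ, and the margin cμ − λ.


Total capacity cμ = 1·26.18 = 26.18/hr
ρ = λ/(cμ) = 31.67/26.18 = 1.2097
Stable ⇔ ρ < 1: NO
Spare capacity = cμ − λ = 26.18 − 31.67 = -5.49/hr

Final: ρ = 1.2097; unstable; margin = -5.49/hr


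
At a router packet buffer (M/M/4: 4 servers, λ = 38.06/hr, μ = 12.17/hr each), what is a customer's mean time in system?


a = 3.1274; ρ = 0.7818; P₀ = 0.030879
Lq = P₀·a^c·ρ/(c!(1−ρ)²) = 2.02176
Wq = Lq/λ = 2.02176/38.06 = 0.05312 hr
W = Wq + 1/μ = 0.05312 + 0.08217 = 0.13529 hr

Final: 0.13529 hr


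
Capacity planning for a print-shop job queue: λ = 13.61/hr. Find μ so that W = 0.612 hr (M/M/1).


W = 1/(μ−λ) ⇒ μ − λ = 1/W = 1/0.612 = 1.6340
μ = λ + 1/W = 13.61 + 1.6340 = 15.2440 per hr

Final: 15.2440 /hr


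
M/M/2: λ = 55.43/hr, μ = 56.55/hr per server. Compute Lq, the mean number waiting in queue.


a = λ/μ = 0.9802; ρ = a/2 = 0.4901
P₀ = 0.342194
Lq = P₀·a^c·ρ / (c!·(1−ρ)²) = 0.342194·0.96078·0.4901/(2·0.26000)
= 0.30987

Final: 0.30987


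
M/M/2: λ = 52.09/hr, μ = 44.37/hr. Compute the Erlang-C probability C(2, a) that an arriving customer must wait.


a = λ/μ = 1.1740; ρ = a/2 = 0.5870
P₀ = 0.260243 (from M/M/c formula)
C(c,a) = [a^c/(c!(1−ρ))]·P₀ = [1.37826/(2·0.4130)]·0.260243
= 1.66857·0.260243 = 0.434234

Final: 0.434234


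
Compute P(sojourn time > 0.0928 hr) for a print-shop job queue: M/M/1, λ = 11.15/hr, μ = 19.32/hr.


W ~ Exponential(μ−λ) for M/M/1.
μ − λ = 19.32 − 11.15 = 8.1700
P(W > t) = e^{−(μ−λ)t} = e^{−0.7582} = 0.468520

Final: 0.468520


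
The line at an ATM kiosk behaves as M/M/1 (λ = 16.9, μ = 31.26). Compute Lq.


ρ = 16.9/31.26 = 0.5406
Lq = ρ²/(1−ρ) = 0.2923/0.4594 = 0.6363

Final: 0.6363


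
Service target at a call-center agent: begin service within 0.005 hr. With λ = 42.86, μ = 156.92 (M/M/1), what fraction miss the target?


ρ = 42.86/156.92 = 0.2731
P(Wq > t) = ρ·e^{−(μ−λ)t} = 0.2731·e^{−0.5703}
= 0.2731·0.565356 = 0.154417

Final: 0.154417


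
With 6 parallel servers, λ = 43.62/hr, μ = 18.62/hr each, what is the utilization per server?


ρ = λ/(cμ) = 43.62/(6·18.62) = 43.62/111.72 = 0.3904

Final: 0.3904


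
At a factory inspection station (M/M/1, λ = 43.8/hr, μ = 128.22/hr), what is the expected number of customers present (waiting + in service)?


ρ = λ/μ = 43.8/128.22 = 0.3416
L = ρ/(1−ρ) = 0.3416/(1 − 0.3416) = 0.3416/0.6584 = 0.5188

Final: 0.5188


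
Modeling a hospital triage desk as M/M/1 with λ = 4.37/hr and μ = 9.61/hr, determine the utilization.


ρ = λ/μ = 4.37/9.61 = 0.4547

Final: 0.4547


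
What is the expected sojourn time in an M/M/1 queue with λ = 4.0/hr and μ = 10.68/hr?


W = 1/(μ−λ) = 1/(10.68 − 4.0) = 1/6.68 = 0.1497 hr

Final: 0.1497 hr


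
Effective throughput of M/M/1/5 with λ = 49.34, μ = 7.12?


ρ = 6.9298; P_K = (1−ρ)ρ^5/(1−ρ^6) = 0.855703
λ_eff = λ(1 − P_K) = 49.34·(1 − 0.855703) = 49.34·0.144297 = 7.1196 /hr

Final: 7.1196 /hr


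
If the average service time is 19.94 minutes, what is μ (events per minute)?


μ = 1/(service time) in consistent units.
1 minute = 1 min, so μ = 1/19.94 = 0.05015 per minute

Final: 0.05015 /min


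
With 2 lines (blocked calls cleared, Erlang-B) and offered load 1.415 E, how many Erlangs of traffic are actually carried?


B(2,1.415) = 0.293056 (Erlang-B)
Carried load = a(1 − B) = 1.415·(1 − 0.293056) = 1.415·0.706944 = 1.0003 E

Final: 1.0003 Erlangs


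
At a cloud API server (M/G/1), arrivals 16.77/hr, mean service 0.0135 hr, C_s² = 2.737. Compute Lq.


ρ = λ·E[S] = 16.77·0.0135 = 0.2264
Lq = ρ²(1+C_s²)/(2(1−ρ)) = 0.05125·(1+2.737)/(2·0.7736)
= 0.05125·3.7370/1.5472 = 0.12380

Final: 0.12380


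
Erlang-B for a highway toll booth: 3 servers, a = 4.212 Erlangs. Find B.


B(c,a) = (a^c/c!) / Σ_{k=0}^{c} a^k/k!
a^3/3! = 12.454143
Σ terms (k=0..3): 1.00000 + 4.21200 + 8.87047 + 12.45414 = 26.536615
B = 12.454143/26.536615 = 0.469319

Final: 0.469319


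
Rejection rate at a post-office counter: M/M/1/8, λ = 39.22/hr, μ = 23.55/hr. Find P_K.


ρ = λ/μ = 39.22/23.55 = 1.6654
P_K = (1−ρ)ρ^K/(1−ρ^(K+1)) = (-0.6654·59.174340)/(1 − 98.548519)
= -39.374179/-97.548519 = 0.403637

Final: 0.403637


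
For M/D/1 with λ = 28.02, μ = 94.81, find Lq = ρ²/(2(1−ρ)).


ρ = 28.02/94.81 = 0.2955
M/D/1: Lq = ρ²/(2(1−ρ)) = 0.08734/(2·0.7045) = 0.06199

Final: 0.06199


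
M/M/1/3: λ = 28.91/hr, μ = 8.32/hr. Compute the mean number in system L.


ρ = 28.91/8.32 = 3.4748
L = ρ[1 − (K+1)ρ^K + Kρ^(K+1)] / [(1−ρ)(1−ρ^(K+1))]
Numerator: 3.4748·(1 − 4·41.954089 + 3·145.780374) = 940.008536
Denominator: (-2.4748)·(-144.780374) = 358.296624
L = 940.008536/358.296624 = 2.6235

Final: 2.6235


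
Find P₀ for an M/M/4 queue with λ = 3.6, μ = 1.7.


a = λ/μ = 3.6/1.7 = 2.1176; ρ = a/c = 0.5294
Σ_{k=0}^{3} a^k/k! (terms k=0..3) = 1.00000 + 2.11765 + 2.24221 + 1.58274 = 6.94260
Tail: a^4/(4!(1−ρ)) = 20.11010/(24·0.4706) = 1.78058
P₀ = 1/(6.94260 + 1.78058) = 1/8.72318 = 0.114637

Final: 0.114637


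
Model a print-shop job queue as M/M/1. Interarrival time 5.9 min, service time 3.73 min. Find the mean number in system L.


λ = 60/5.9 = 10.1695 /hr
μ = 60/3.73 = 16.0858 /hr
ρ = λ/μ = 10.1695/16.0858 = 0.6322
L = ρ/(1−ρ) = 0.6322/0.3678 = 1.7189

Final: 1.7189


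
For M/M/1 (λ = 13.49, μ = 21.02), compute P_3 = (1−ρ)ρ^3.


ρ = 13.49/21.02 = 0.6418
P_n = (1−ρ)·ρ^n = (1 − 0.6418)·0.6418^3 = 0.3582·0.264325 = 0.094689

Final: 0.094689


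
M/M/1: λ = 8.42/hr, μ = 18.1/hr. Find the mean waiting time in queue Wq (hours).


ρ = 8.42/18.1 = 0.4652
Wq = ρ/(μ−λ) = 0.4652/(18.1 − 8.42) = 0.4652/9.68 = 0.04806 hr

Final: 0.04806 hr


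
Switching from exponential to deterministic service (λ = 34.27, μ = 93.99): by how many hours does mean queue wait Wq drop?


ρ = 34.27/93.99 = 0.3646
Wq(M/M/1) = ρ/(μ−λ) = 0.3646/59.72 = 0.006105 hr
Wq(M/D/1) = ρ/(2(μ−λ)) = 0.003053 hr
Savings = 0.006105 − 0.003053 = 0.003053 hr

Final: 0.003053 hr


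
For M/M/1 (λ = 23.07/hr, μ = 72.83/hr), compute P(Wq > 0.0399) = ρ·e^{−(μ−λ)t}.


ρ = 23.07/72.83 = 0.3168
P(Wq > t) = ρ·e^{−(μ−λ)t} = 0.3168·e^{−1.9854}
= 0.3168·0.137322 = 0.043499

Final: 0.043499


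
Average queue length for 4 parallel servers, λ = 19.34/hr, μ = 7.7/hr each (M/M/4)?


a = λ/μ = 2.5117; ρ = a/4 = 0.6279
P₀ = 0.072655
Lq = P₀·a^c·ρ / (c!·(1−ρ)²) = 0.072655·39.79816·0.6279/(24·0.13844)
= 0.54646

Final: 0.54646


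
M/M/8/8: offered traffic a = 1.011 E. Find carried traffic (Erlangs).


B(8,1.011) = 0.000009850 (Erlang-B)
Carried load = a(1 − B) = 1.011·(1 − 0.000009850) = 1.011·0.999990 = 1.0110 E

Final: 1.0110 Erlangs


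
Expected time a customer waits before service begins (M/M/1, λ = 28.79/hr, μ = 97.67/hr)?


ρ = 28.79/97.67 = 0.2948
Wq = ρ/(μ−λ) = 0.2948/(97.67 − 28.79) = 0.2948/68.88 = 0.004279 hr

Final: 0.004279 hr


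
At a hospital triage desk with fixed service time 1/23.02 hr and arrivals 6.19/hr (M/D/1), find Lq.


ρ = 6.19/23.02 = 0.2689
M/D/1: Lq = ρ²/(2(1−ρ)) = 0.07231/(2·0.7311) = 0.04945

Final: 0.04945


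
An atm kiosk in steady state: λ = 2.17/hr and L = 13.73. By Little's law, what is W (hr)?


W = L/λ = 13.73/2.17 = 6.3272 hr

Final: 6.3272 hr


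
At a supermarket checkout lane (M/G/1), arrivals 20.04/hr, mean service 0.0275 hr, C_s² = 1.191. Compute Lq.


ρ = λ·E[S] = 20.04·0.0275 = 0.5511
Lq = ρ²(1+C_s²)/(2(1−ρ)) = 0.3037·(1+1.191)/(2·0.4489)
= 0.3037·2.1910/0.8978 = 0.74118

Final: 0.74118


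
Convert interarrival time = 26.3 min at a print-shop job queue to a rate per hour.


λ = 1/(interarrival time) in consistent units.
1 hour = 60 min, so λ = 60/26.3 = 2.2814 per hour

Final: 2.2814 /hr


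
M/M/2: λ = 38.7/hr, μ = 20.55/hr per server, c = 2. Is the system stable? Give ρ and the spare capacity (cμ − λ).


Total capacity cμ = 2·20.55 = 41.10/hr
ρ = λ/(cμ) = 38.7/41.10 = 0.9416
Stable ⇔ ρ < 1: YES
Spare capacity = cμ − λ = 41.10 − 38.7 = 2.40/hr

Final: ρ = 0.9416; stable; margin = 2.40/hr


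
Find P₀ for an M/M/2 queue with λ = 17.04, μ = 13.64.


a = λ/μ = 17.04/13.64 = 1.2493; ρ = a/c = 0.6246
Σ_{k=0}^{1} a^k/k! (terms k=0..1) = 1.00000 + 1.24927 = 2.24927
Tail: a^2/(2!(1−ρ)) = 1.56067/(2·0.3754) = 2.07886
P₀ = 1/(2.24927 + 2.07886) = 1/4.32812 = 0.231047

Final: 0.231047


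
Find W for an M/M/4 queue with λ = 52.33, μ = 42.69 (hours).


a = 1.2258; ρ = 0.3065; P₀ = 0.292418
Lq = P₀·a^c·ρ/(c!(1−ρ)²) = 0.01753
Wq = Lq/λ = 0.01753/52.33 = 0.0003349 hr
W = Wq + 1/μ = 0.0003349 + 0.02342 = 0.02376 hr

Final: 0.02376 hr


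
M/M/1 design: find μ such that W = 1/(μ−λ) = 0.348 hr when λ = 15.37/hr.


W = 1/(μ−λ) ⇒ μ − λ = 1/W = 1/0.348 = 2.8736
μ = λ + 1/W = 15.37 + 2.8736 = 18.2436 per hr

Final: 18.2436 /hr


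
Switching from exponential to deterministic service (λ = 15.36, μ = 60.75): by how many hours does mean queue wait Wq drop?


ρ = 15.36/60.75 = 0.2528
Wq(M/M/1) = ρ/(μ−λ) = 0.2528/45.39 = 0.005570 hr
Wq(M/D/1) = ρ/(2(μ−λ)) = 0.002785 hr
Savings = 0.005570 − 0.002785 = 0.002785 hr

Final: 0.002785 hr


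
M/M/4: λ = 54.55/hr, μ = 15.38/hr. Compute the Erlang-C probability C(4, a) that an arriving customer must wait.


a = λ/μ = 3.5468; ρ = a/4 = 0.8867
P₀ = 0.013076 (from M/M/c formula)
C(c,a) = [a^c/(c!(1−ρ))]·P₀ = [158.25363/(24·0.1133)]·0.013076
= 58.20040·0.013076 = 0.761052

Final: 0.761052


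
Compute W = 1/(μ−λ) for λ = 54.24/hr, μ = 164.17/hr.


W = 1/(μ−λ) = 1/(164.17 − 54.24) = 1/109.93 = 0.009097 hr

Final: 0.009097 hr


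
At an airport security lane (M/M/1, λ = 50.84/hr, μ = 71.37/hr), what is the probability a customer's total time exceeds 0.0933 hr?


W ~ Exponential(μ−λ) for M/M/1.
μ − λ = 71.37 − 50.84 = 20.5300
P(W > t) = e^{−(μ−λ)t} = e^{−1.9154} = 0.147276

Final: 0.147276


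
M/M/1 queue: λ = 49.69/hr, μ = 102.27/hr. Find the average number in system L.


ρ = λ/μ = 49.69/102.27 = 0.4859
L = ρ/(1−ρ) = 0.4859/(1 − 0.4859) = 0.4859/0.5141 = 0.9450

Final: 0.9450


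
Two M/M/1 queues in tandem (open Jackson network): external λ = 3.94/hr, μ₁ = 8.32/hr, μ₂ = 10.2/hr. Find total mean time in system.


Each node sees arrival rate λ = 3.94/hr (tandem ⇒ throughput preserved).
W₁ = 1/(μ₁−λ) = 1/(8.32−3.94) = 0.22831 hr
W₂ = 1/(μ₂−λ) = 1/(10.2−3.94) = 0.15974 hr
W_total = W₁ + W₂ = 0.22831 + 0.15974 = 0.38805 hr

Final: 0.38805 hr


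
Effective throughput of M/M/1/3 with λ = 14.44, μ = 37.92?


ρ = 0.3808; P_K = (1−ρ)ρ^3/(1−ρ^4) = 0.034927
λ_eff = λ(1 − P_K) = 14.44·(1 − 0.034927) = 14.44·0.965073 = 13.9357 /hr

Final: 13.9357 /hr


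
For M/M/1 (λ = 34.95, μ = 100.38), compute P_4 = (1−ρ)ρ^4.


ρ = 34.95/100.38 = 0.3482
P_n = (1−ρ)·ρ^n = (1 − 0.3482)·0.3482^4 = 0.6518·0.014696 = 0.009579

Final: 0.009579


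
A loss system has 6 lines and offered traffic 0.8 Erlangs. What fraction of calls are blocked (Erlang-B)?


B(c,a) = (a^c/c!) / Σ_{k=0}^{c} a^k/k!
a^6/6! = 0.0003641
Σ terms (k=0..6): 1.00000 + 0.80000 + 0.32000 + 0.08533 + 0.01707 + 0.002731 + 0.0003641 = 2.225495
B = 0.0003641/2.225495 = 0.0001636

Final: 0.0001636


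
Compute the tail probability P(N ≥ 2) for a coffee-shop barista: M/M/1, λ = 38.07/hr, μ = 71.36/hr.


ρ = 38.07/71.36 = 0.5335
P(N ≥ n) = ρ^n = 0.5335^2 = 0.284614

Final: 0.284614


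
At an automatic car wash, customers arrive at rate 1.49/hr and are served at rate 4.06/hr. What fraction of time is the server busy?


ρ = λ/μ = 1.49/4.06 = 0.3670

Final: 0.3670


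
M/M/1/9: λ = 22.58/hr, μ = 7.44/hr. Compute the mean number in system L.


ρ = 22.58/7.44 = 3.0349
L = ρ[1 − (K+1)ρ^K + Kρ^(K+1)] / [(1−ρ)(1−ρ^(K+1))]
Numerator: 3.0349·(1 − 10·21845.350561 + 9·66299.464470) = 1147946.181858
Denominator: (-2.0349)·(-66298.464470) = 134913.810763
L = 1147946.181858/134913.810763 = 8.5087

Final: 8.5087


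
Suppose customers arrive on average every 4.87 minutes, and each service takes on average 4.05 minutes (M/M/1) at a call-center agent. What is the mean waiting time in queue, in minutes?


λ = 60/4.87 = 12.3203 /hr
μ = 60/4.05 = 14.8148 /hr
ρ = λ/μ = 12.3203/14.8148 = 0.8316
Wq = ρ/(μ−λ) = 0.8316/(14.8148−12.3203) = 0.33338 hr
In minutes: 0.33338·60 = 20.003 min

Final: 20.003 min


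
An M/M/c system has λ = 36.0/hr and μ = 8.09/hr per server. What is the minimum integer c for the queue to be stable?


Stability requires cμ > λ ⇔ c > λ/μ.
λ/μ = 36.0/8.09 = 4.4499
Minimum integer c = ⌊4.4499⌋ + 1 = 5
Check: 5·8.09 = 40.45 > 36.0, while 4·8.09 = 32.36 ≤ 36.0

Final: 5 servers


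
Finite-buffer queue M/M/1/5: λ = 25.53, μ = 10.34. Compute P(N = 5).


ρ = λ/μ = 25.53/10.34 = 2.4691
P_K = (1−ρ)ρ^K/(1−ρ^(K+1)) = (-1.4691·91.759572)/(1 − 226.559176)
= -134.799604/-225.559176 = 0.597624

Final: 0.597624


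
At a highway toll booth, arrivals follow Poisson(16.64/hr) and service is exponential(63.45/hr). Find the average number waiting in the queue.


ρ = 16.64/63.45 = 0.2623
Lq = ρ²/(1−ρ) = 0.06878/0.7377 = 0.09323

Final: 0.09323


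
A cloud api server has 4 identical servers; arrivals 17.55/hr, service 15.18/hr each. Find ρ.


ρ = λ/(cμ) = 17.55/(4·15.18) = 17.55/60.72 = 0.2890

Final: 0.2890


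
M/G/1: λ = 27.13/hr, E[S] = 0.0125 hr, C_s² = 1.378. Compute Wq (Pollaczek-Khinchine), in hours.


ρ = λ·E[S] = 27.13·0.0125 = 0.3391
E[S²] = E[S]²(1+C_s²) = 0.0125²·(1+1.378) = 0.0003716
Wq = λ·E[S²]/(2(1−ρ)) = 27.13·0.0003716/(2·0.6609) = 0.007627 hr

Final: 0.007627 hr


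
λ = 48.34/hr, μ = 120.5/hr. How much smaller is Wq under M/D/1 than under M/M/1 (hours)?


ρ = 48.34/120.5 = 0.4012
Wq(M/M/1) = ρ/(μ−λ) = 0.4012/72.16 = 0.005559 hr
Wq(M/D/1) = ρ/(2(μ−λ)) = 0.002780 hr
Savings = 0.005559 − 0.002780 = 0.002780 hr

Final: 0.002780 hr


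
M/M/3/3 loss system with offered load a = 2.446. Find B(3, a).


B(c,a) = (a^c/c!) / Σ_{k=0}^{c} a^k/k!
a^3/3! = 2.439035
Σ terms (k=0..3): 1.00000 + 2.44600 + 2.99146 + 2.43904 = 8.876493
B = 2.439035/8.876493 = 0.274775

Final: 0.274775


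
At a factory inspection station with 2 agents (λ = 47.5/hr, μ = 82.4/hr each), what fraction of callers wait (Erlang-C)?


a = λ/μ = 0.5765; ρ = a/2 = 0.2882
P₀ = 0.552520 (from M/M/c formula)
C(c,a) = [a^c/(c!(1−ρ))]·P₀ = [0.33230/(2·0.7118)]·0.552520
= 0.23343·0.552520 = 0.128976

Final: 0.128976


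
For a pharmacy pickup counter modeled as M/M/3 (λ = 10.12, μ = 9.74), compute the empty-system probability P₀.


a = λ/μ = 10.12/9.74 = 1.0390; ρ = a/c = 0.3463
Σ_{k=0}^{2} a^k/k! (terms k=0..2) = 1.00000 + 1.03901 + 0.53978 = 2.57879
Tail: a^3/(3!(1−ρ)) = 1.12167/(6·0.6537) = 0.28600
P₀ = 1/(2.57879 + 0.28600) = 1/2.86479 = 0.349066

Final: 0.349066
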